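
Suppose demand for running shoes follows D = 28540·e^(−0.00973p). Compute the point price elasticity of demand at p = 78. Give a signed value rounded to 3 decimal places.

-0.759

dD/dp = −0.00973·D = -130.006. At p = 78, D = 13361.4.
Ed = (dD/dp)·(p/D) = (-130.006) × (78/13361.4) = -0.75894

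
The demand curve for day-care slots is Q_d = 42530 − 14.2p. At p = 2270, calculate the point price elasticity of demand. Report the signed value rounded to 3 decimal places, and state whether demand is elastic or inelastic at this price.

-3.131; elastic

dQ_d/dp = −14.2. At p = 2270, Q_d = 42530 − 14.2(2270) = 10296.
Ed = (dQ_d/dp)·(p/Q_d) = −14.2 × (2270/10296) = -3.13073…
|Ed| = 3.131 > 1, so demand is elastic.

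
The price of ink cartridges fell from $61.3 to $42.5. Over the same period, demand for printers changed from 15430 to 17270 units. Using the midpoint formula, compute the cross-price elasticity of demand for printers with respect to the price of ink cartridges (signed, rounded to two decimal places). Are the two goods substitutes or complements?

%ΔQ_{printers} = (17270 − 15430)/avg = 1840/16350 = 0.112538…
%ΔP_{ink cartridges} = (42.5 − 61.3)/avg = -18.8/51.9 = -0.362235…
E_cross = (1840/16350) / (-18.8/51.9) = -0.3106…
E_cross < 0 ⇒ the goods are complements.

-0.31; complements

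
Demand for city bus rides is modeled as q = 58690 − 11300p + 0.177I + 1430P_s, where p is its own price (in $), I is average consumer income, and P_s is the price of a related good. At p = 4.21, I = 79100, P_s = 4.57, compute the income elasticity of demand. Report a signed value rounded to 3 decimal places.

0.442

At the given values, q = 58690 − 11300(4.21) + 0.177(79100) + 1430(4.57) = 31652.8.
∂q/∂I = 0.177.
E = (0.177) × (79100/31652.8) = 0.44232…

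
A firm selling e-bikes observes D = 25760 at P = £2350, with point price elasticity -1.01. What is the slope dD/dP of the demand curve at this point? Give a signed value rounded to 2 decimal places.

Ed = (dD/dP)·(P/D) ⇒ dD/dP = Ed·D/P = (-1.01)·25760/2350 = -11.0713…

-11.07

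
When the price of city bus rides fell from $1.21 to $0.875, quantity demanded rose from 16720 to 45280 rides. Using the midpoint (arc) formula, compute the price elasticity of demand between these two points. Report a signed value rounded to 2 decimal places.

-2.87

%ΔQ = (45280 − 16720) / [(16720 + 45280)/2] = 28560/31000 = 0.921290…
%ΔP = (0.875 − 1.21) / [(1.21 + 0.875)/2] = -0.335/1.0425 = -0.321342…
Arc Ed = %ΔQ / %ΔP = (28560/31000) / (-0.335/1.0425) = -2.8670…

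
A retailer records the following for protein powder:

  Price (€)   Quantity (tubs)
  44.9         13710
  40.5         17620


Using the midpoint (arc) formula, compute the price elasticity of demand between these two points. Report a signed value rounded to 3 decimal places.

-2.422

%ΔQ = (17620 − 13710) / [(13710 + 17620)/2] = 3910/15665 = 0.249601…
%ΔP = (40.5 − 44.9) / [(44.9 + 40.5)/2] = -4.4/42.7 = -0.103044…
Arc Ed = %ΔQ / %ΔP = (3910/15665) / (-4.4/42.7) = -2.42226…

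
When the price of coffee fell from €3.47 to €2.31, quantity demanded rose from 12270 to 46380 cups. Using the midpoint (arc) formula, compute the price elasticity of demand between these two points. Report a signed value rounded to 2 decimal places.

%ΔQ = (46380 − 12270) / [(12270 + 46380)/2] = 34110/29325 = 1.163171…
%ΔP = (2.31 − 3.47) / [(3.47 + 2.31)/2] = -1.16/2.89 = -0.401384…
Arc Ed = %ΔQ / %ΔP = (34110/29325) / (-1.16/2.89) = -2.8979…

-2.90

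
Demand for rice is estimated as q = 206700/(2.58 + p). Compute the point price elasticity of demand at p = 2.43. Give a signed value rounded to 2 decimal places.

dq/dp = −206700/(2.58 + p)² = -8235.03. At p = 2.43, q = 41257.5.
Ed = (dq/dp)·(p/q) = (-8235.03) × (2.43/41257.5) = -0.4850…

-0.49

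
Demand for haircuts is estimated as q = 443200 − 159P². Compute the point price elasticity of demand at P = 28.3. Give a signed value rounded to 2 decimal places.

-0.81

dq/dP = −2·159·P = -8999.4. At P = 28.3, q = 315858.49.
Ed = (dq/dP)·(P/q) = (-8999.4) × (28.3/315858.49) = -0.8063…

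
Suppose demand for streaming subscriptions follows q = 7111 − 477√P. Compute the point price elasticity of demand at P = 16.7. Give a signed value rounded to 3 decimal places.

-0.189

dq/dP = −477/(2√P) = -58.362. At P = 16.7, q = 5161.71.
Ed = (dq/dP)·(P/q) = (-58.362) × (16.7/5161.71) = -0.18882…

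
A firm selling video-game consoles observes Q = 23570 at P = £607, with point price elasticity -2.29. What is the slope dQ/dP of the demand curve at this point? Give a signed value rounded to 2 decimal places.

Ed = (dQ/dP)·(P/Q) ⇒ dQ/dP = Ed·Q/P = (-2.29)·23570/607 = -88.9214…

-88.92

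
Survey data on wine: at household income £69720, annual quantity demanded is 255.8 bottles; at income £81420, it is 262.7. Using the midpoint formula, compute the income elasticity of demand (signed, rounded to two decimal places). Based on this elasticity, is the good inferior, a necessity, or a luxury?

0.17; necessity

%ΔQ = (262.7 − 255.8)/[( 255.8 + 262.7)/2] = 6.9/259.25 = 0.026615…
%ΔIncome = (81420 − 69720)/[( 69720 + 81420)/2] = 11700/75570 = 0.154823…
E_income = (6.9/259.25) / (11700/75570) = 0.1719…
0 < E_income < 1 ⇒ normal good, necessity.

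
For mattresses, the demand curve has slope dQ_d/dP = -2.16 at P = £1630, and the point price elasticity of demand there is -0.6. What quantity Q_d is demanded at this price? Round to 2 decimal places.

5868.00

Ed = (dQ_d/dP)·(P/Q_d) ⇒ Q_d = (dQ_d/dP)·P/Ed = (-2.16)·1630/(-0.6) = 5868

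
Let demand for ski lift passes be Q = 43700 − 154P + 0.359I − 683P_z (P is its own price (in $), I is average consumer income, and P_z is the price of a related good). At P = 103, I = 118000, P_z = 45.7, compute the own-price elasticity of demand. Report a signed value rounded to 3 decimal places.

At the given values, Q = 43700 − 154(103) + 0.359(118000) − 683(45.7) = 38986.9.
∂Q/∂P = −154.
E = (-154) × (103/38986.9) = -0.40685…

-0.407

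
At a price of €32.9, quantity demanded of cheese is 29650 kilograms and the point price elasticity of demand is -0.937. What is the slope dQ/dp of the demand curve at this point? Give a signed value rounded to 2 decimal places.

-844.44

Ed = (dQ/dp)·(p/Q) ⇒ dQ/dp = Ed·Q/p = (-0.937)·29650/32.9 = -844.4392…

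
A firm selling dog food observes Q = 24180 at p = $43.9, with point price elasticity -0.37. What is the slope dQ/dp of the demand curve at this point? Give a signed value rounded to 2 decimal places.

Ed = (dQ/dp)·(p/Q) ⇒ dQ/dp = Ed·Q/p = (-0.37)·24180/43.9 = -203.7949…

-203.79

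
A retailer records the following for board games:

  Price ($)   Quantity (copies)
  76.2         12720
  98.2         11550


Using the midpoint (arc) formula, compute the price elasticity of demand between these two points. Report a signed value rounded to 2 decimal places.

-0.38

%ΔQ = (11550 − 12720) / [(12720 + 11550)/2] = -1170/12135 = -0.096415…
%ΔP = (98.2 − 76.2) / [(76.2 + 98.2)/2] = 22/87.2 = 0.252293…
Arc Ed = %ΔQ / %ΔP = (-1170/12135) / (22/87.2) = -0.3821…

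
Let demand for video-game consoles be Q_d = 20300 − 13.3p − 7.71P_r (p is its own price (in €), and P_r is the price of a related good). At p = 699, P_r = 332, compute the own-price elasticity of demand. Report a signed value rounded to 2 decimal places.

-1.10

At the given values, Q_d = 20300 − 13.3(699) − 7.71(332) = 8443.58.
∂Q_d/∂p = −13.3.
E = (-13.3) × (699/8443.58) = -1.1010…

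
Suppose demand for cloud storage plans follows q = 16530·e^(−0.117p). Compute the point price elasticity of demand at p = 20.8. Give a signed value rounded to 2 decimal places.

-2.43

dq/dp = −0.117·q = -169.652. At p = 20.8, q = 1450.02.
Ed = (dq/dp)·(p/q) = (-169.652) × (20.8/1450.02) = -2.4336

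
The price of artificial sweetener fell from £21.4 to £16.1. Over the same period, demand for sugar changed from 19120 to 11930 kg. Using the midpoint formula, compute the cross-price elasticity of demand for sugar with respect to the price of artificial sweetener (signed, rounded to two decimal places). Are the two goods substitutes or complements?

1.64; substitutes

%ΔQ_{sugar} = (11930 − 19120)/avg = -7190/15525 = -0.463123…
%ΔP_{artificial sweetener} = (16.1 − 21.4)/avg = -5.3/18.75 = -0.282666…
E_cross = (-7190/15525) / (-5.3/18.75) = 1.6384…
E_cross > 0 ⇒ the goods are substitutes.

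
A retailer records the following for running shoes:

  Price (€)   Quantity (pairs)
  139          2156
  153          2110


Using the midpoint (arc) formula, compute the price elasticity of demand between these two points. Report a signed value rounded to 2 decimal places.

%ΔQ = (2110 − 2156) / [(2156 + 2110)/2] = -46/2133 = -0.021565…
%ΔP = (153 − 139) / [(139 + 153)/2] = 14/146 = 0.095890…
Arc Ed = %ΔQ / %ΔP = (-46/2133) / (14/146) = -0.2249…

-0.22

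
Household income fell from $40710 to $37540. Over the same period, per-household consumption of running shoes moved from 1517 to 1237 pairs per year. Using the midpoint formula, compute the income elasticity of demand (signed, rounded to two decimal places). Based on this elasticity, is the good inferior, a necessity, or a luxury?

2.51; luxury

%ΔQ = (1237 − 1517)/[( 1517 + 1237)/2] = -280/1377 = -0.203340…
%ΔIncome = (37540 − 40710)/[( 40710 + 37540)/2] = -3170/39125 = -0.081022…
E_income = (-280/1377) / (-3170/39125) = 2.5096…
E_income > 1 ⇒ normal good, luxury.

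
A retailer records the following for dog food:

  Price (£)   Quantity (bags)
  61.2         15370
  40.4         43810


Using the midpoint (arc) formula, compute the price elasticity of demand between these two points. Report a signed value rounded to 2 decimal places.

%ΔQ = (43810 − 15370) / [(15370 + 43810)/2] = 28440/29590 = 0.961135…
%ΔP = (40.4 − 61.2) / [(61.2 + 40.4)/2] = -20.8/50.8 = -0.409448…
Arc Ed = %ΔQ / %ΔP = (28440/29590) / (-20.8/50.8) = -2.3473…

-2.35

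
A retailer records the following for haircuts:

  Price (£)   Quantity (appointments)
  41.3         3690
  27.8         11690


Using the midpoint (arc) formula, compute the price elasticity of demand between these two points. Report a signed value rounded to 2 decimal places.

-2.66

%ΔQ = (11690 − 3690) / [(3690 + 11690)/2] = 8000/7690 = 1.040312…
%ΔP = (27.8 − 41.3) / [(41.3 + 27.8)/2] = -13.5/34.55 = -0.390738…
Arc Ed = %ΔQ / %ΔP = (8000/7690) / (-13.5/34.55) = -2.6624…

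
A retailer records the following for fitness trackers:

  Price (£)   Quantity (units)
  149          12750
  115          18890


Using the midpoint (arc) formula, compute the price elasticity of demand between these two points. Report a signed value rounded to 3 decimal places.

%ΔQ = (18890 − 12750) / [(12750 + 18890)/2] = 6140/15820 = 0.388116…
%ΔP = (115 − 149) / [(149 + 115)/2] = -34/132 = -0.257575…
Arc Ed = %ΔQ / %ΔP = (6140/15820) / (-34/132) = -1.50680…

-1.507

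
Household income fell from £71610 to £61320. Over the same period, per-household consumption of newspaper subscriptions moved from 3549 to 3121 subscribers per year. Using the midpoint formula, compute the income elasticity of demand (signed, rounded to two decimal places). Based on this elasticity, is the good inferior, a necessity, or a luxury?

0.83; necessity

%ΔQ = (3121 − 3549)/[( 3549 + 3121)/2] = -428/3335 = -0.128335…
%ΔIncome = (61320 − 71610)/[( 71610 + 61320)/2] = -10290/66465 = -0.154818…
E_income = (-428/3335) / (-10290/66465) = 0.8289…
0 < E_income < 1 ⇒ normal good, necessity.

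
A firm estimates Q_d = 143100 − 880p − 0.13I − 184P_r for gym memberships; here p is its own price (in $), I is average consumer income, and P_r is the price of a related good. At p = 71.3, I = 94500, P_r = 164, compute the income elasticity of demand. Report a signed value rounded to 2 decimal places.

At the given values, Q_d = 143100 − 880(71.3) − 0.13(94500) − 184(164) = 37895.
∂Q_d/∂I = -0.13.
E = (-0.13) × (94500/37895) = -0.3241…

-0.32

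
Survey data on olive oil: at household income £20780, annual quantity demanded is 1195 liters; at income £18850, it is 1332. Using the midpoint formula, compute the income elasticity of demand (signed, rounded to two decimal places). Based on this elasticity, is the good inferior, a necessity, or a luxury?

-1.11; inferior

%ΔQ = (1332 − 1195)/[( 1195 + 1332)/2] = 137/1263.5 = 0.108428…
%ΔIncome = (18850 − 20780)/[( 20780 + 18850)/2] = -1930/19815 = -0.097400…
E_income = (137/1263.5) / (-1930/19815) = -1.1132…
E_income < 0 ⇒ inferior good.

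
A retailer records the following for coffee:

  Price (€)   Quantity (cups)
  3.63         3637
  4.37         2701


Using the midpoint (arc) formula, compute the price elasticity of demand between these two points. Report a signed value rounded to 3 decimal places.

-1.597

%ΔQ = (2701 − 3637) / [(3637 + 2701)/2] = -936/3169 = -0.295361…
%ΔP = (4.37 − 3.63) / [(3.63 + 4.37)/2] = 0.74/4 = 0.185
Arc Ed = %ΔQ / %ΔP = (-936/3169) / (0.74/4) = -1.59654…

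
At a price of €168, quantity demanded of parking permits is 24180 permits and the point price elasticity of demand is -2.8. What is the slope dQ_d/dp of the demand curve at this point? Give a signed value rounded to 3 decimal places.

-403.000

Ed = (dQ_d/dp)·(p/Q_d) ⇒ dQ_d/dp = Ed·Q_d/p = (-2.8)·24180/168 = -403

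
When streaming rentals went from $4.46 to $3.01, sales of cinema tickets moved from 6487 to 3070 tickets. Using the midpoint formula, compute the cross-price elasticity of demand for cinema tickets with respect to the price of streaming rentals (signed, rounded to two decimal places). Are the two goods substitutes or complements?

1.84; substitutes

%ΔQ_{cinema tickets} = (3070 − 6487)/avg = -3417/4778.5 = -0.715077…
%ΔP_{streaming rentals} = (3.01 − 4.46)/avg = -1.45/3.735 = -0.388219…
E_cross = (-3417/4778.5) / (-1.45/3.735) = 1.8419…
E_cross > 0 ⇒ the goods are substitutes.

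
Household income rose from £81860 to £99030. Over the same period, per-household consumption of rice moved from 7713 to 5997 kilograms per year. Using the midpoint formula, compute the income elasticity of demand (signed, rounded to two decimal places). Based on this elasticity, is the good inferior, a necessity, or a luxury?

%ΔQ = (5997 − 7713)/[( 7713 + 5997)/2] = -1716/6855 = -0.250328…
%ΔIncome = (99030 − 81860)/[( 81860 + 99030)/2] = 17170/90445 = 0.189839…
E_income = (-1716/6855) / (17170/90445) = -1.3186…
E_income < 0 ⇒ inferior good.

-1.32; inferior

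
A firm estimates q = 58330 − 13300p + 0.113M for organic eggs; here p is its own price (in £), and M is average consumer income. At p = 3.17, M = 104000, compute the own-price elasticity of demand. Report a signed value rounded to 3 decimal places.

At the given values, q = 58330 − 13300(3.17) + 0.113(104000) = 27921.
∂q/∂p = −13300.
E = (-13300) × (3.17/27921) = -1.51001…

-1.510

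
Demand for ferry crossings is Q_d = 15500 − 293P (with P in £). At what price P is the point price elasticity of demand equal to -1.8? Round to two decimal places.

34.01

Ed = −293P/(15500 − 293P). Set this equal to -1.8:
293P = 1.8·(15500 − 293P) ⇒ 293P(1 + 1.8) = 1.8·15500
P = 1.8·15500 / (293·2.8) = 34.0078…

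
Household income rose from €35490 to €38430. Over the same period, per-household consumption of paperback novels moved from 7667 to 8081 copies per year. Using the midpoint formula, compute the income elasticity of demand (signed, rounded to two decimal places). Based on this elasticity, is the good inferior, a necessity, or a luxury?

0.66; necessity

%ΔQ = (8081 − 7667)/[( 7667 + 8081)/2] = 414/7874 = 0.052578…
%ΔIncome = (38430 − 35490)/[( 35490 + 38430)/2] = 2940/36960 = 0.079545…
E_income = (414/7874) / (2940/36960) = 0.6609…
0 < E_income < 1 ⇒ normal good, necessity.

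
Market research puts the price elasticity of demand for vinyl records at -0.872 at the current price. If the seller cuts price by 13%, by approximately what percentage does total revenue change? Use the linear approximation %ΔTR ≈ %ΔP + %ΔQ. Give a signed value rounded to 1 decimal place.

-1.7%

%ΔQ ≈ Ed × %ΔP = (-0.872) × (-13%) = +11.3360%
%ΔTR ≈ %ΔP + %ΔQ = (-13%) + (+11.3360%) = -1.6640%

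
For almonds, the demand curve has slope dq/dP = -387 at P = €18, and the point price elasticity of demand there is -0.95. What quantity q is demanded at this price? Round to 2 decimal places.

Ed = (dq/dP)·(P/q) ⇒ q = (dq/dP)·P/Ed = (-387)·18/(-0.95) = 7332.6315…

7332.63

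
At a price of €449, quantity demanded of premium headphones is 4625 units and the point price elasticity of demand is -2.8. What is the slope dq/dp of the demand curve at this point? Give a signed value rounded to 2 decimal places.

Ed = (dq/dp)·(p/q) ⇒ dq/dp = Ed·q/p = (-2.8)·4625/449 = -28.8418…

-28.84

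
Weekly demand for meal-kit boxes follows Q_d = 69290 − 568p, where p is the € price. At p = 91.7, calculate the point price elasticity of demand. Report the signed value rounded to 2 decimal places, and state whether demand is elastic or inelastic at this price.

dQ_d/dp = −568. At p = 91.7, Q_d = 69290 − 568(91.7) = 17204.4.
Ed = (dQ_d/dp)·(p/Q_d) = −568 × (91.7/17204.4) = -3.0274…
|Ed| = 3.03 > 1, so demand is elastic.

-3.03; elastic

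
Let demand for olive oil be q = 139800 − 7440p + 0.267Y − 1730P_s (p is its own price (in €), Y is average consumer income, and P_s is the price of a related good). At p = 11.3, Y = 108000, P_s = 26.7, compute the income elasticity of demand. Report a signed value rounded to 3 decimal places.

At the given values, q = 139800 − 7440(11.3) + 0.267(108000) − 1730(26.7) = 38373.
∂q/∂Y = 0.267.
E = (0.267) × (108000/38373) = 0.75146…

0.751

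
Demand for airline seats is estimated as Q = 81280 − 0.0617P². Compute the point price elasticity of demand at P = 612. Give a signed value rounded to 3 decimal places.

-0.795

dQ/dP = −2·0.0617·P = -75.5208. At P = 612, Q = 58170.6352.
Ed = (dQ/dP)·(P/Q) = (-75.5208) × (612/58170.6352) = -0.79453…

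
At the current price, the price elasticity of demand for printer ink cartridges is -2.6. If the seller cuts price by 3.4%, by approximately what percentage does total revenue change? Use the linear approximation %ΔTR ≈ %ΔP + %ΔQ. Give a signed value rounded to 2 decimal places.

%ΔQ ≈ Ed × %ΔP = (-2.6) × (-3.4%) = +8.8400%
%ΔTR ≈ %ΔP + %ΔQ = (-3.4%) + (+8.8400%) = +5.4400%

+5.44%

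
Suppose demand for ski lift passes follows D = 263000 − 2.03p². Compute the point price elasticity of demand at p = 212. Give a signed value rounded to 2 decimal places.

-1.06

dD/dp = −2·2.03·p = -860.72. At p = 212, D = 171763.68.
Ed = (dD/dp)·(p/D) = (-860.72) × (212/171763.68) = -1.0623…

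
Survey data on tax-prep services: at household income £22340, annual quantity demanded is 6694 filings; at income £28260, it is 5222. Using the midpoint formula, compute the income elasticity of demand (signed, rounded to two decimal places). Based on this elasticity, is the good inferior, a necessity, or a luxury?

-1.06; inferior

%ΔQ = (5222 − 6694)/[( 6694 + 5222)/2] = -1472/5958 = -0.247062…
%ΔIncome = (28260 − 22340)/[( 22340 + 28260)/2] = 5920/25300 = 0.233992…
E_income = (-1472/5958) / (5920/25300) = -1.0558…
E_income < 0 ⇒ inferior good.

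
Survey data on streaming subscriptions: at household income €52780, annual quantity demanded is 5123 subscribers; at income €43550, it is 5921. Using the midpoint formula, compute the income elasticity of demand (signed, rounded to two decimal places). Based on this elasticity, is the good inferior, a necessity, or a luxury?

%ΔQ = (5921 − 5123)/[( 5123 + 5921)/2] = 798/5522 = 0.144512…
%ΔIncome = (43550 − 52780)/[( 52780 + 43550)/2] = -9230/48165 = -0.191632…
E_income = (798/5522) / (-9230/48165) = -0.7541…
E_income < 0 ⇒ inferior good.

-0.75; inferior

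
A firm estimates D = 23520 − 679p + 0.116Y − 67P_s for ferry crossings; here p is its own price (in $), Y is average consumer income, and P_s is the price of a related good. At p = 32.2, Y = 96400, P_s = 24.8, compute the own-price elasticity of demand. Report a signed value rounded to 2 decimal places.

-1.96

At the given values, D = 23520 − 679(32.2) + 0.116(96400) − 67(24.8) = 11177.
∂D/∂p = −679.
E = (-679) × (32.2/11177) = -1.9561…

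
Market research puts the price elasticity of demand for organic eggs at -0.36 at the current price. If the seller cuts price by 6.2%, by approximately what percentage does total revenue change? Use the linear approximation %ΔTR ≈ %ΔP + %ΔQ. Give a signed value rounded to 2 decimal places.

-3.97%

%ΔQ ≈ Ed × %ΔP = (-0.36) × (-6.2%) = +2.2320%
%ΔTR ≈ %ΔP + %ΔQ = (-6.2%) + (+2.2320%) = -3.9680%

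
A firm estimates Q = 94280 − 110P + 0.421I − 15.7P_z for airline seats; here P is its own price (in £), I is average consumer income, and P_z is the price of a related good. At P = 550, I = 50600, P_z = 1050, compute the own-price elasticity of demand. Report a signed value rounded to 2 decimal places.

At the given values, Q = 94280 − 110(550) + 0.421(50600) − 15.7(1050) = 38597.6.
∂Q/∂P = −110.
E = (-110) × (550/38597.6) = -1.5674…

-1.57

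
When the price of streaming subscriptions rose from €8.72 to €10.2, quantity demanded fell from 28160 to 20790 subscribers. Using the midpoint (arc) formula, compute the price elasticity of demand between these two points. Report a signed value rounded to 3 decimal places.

%ΔQ = (20790 − 28160) / [(28160 + 20790)/2] = -7370/24475 = -0.301123…
%ΔP = (10.2 − 8.72) / [(8.72 + 10.2)/2] = 1.48/9.46 = 0.156448…
Arc Ed = %ΔQ / %ΔP = (-7370/24475) / (1.48/9.46) = -1.92474…

-1.925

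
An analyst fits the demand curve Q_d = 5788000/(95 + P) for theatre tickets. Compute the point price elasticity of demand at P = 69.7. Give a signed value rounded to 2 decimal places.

-0.42

dQ_d/dP = −5788000/(95 + P)² = -213.374. At P = 69.7, Q_d = 35142.7.
Ed = (dQ_d/dP)·(P/Q_d) = (-213.374) × (69.7/35142.7) = -0.4231…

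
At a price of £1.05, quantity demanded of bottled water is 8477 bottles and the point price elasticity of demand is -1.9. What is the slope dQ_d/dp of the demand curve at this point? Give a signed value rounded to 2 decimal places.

Ed = (dQ_d/dp)·(p/Q_d) ⇒ dQ_d/dp = Ed·Q_d/p = (-1.9)·8477/1.05 = -15339.3333…

-15339.33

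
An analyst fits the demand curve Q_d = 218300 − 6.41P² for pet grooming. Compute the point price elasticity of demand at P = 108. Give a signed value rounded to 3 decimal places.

-1.042

dQ_d/dP = −2·6.41·P = -1384.56. At P = 108, Q_d = 143533.76.
Ed = (dQ_d/dP)·(P/Q_d) = (-1384.56) × (108/143533.76) = -1.04179…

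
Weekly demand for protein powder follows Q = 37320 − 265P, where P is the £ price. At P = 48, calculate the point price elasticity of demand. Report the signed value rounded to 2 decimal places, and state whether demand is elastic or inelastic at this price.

-0.52; inelastic

dQ/dP = −265. At P = 48, Q = 37320 − 265(48) = 24600.
Ed = (dQ/dP)·(P/Q) = −265 × (48/24600) = -0.5170…
|Ed| = 0.52 < 1, so demand is inelastic.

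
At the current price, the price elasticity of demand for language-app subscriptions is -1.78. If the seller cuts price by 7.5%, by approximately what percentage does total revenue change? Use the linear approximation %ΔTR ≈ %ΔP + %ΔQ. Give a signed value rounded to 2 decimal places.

%ΔQ ≈ Ed × %ΔP = (-1.78) × (-7.5%) = +13.3500%
%ΔTR ≈ %ΔP + %ΔQ = (-7.5%) + (+13.3500%) = +5.8500%

+5.85%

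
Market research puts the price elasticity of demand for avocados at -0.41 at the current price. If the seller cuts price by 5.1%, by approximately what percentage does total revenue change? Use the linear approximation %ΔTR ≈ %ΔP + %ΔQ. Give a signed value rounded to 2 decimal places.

-3.01%

%ΔQ ≈ Ed × %ΔP = (-0.41) × (-5.1%) = +2.0910%
%ΔTR ≈ %ΔP + %ΔQ = (-5.1%) + (+2.0910%) = -3.0090%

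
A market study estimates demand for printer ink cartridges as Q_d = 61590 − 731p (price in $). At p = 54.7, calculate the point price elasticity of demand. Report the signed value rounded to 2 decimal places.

dQ_d/dp = −731. At p = 54.7, Q_d = 61590 − 731(54.7) = 21604.3.
Ed = (dQ_d/dp)·(p/Q_d) = −731 × (54.7/21604.3) = -1.8508…

-1.85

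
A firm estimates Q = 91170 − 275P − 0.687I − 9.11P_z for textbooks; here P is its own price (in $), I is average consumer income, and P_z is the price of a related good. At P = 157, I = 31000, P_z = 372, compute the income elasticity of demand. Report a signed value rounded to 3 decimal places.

-0.914

At the given values, Q = 91170 − 275(157) − 0.687(31000) − 9.11(372) = 23309.08.
∂Q/∂I = -0.687.
E = (-0.687) × (31000/23309.08) = -0.91367…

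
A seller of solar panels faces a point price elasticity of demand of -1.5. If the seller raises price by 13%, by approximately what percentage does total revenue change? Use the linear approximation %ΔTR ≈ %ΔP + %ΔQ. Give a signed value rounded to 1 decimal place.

%ΔQ ≈ Ed × %ΔP = (-1.5) × (+13%) = -19.5000%
%ΔTR ≈ %ΔP + %ΔQ = (+13%) + (-19.5000%) = -6.5000%

-6.5%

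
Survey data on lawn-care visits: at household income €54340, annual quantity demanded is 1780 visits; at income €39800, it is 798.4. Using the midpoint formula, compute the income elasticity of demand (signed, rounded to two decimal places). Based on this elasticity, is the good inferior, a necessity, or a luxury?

%ΔQ = (798.4 − 1780)/[( 1780 + 798.4)/2] = -981.6/1289.2 = -0.761402…
%ΔIncome = (39800 − 54340)/[( 54340 + 39800)/2] = -14540/47070 = -0.308901…
E_income = (-981.6/1289.2) / (-14540/47070) = 2.4648…
E_income > 1 ⇒ normal good, luxury.

2.46; luxury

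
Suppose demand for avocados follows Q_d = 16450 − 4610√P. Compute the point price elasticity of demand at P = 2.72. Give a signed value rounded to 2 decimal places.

dQ_d/dP = −4610/(2√P) = -1397.61. At P = 2.72, Q_d = 8846.99.
Ed = (dQ_d/dP)·(P/Q_d) = (-1397.61) × (2.72/8846.99) = -0.4296…

-0.43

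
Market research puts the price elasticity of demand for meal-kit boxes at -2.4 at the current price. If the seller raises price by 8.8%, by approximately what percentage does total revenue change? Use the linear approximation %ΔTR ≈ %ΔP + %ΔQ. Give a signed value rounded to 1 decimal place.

%ΔQ ≈ Ed × %ΔP = (-2.4) × (+8.8%) = -21.1200%
%ΔTR ≈ %ΔP + %ΔQ = (+8.8%) + (-21.1200%) = -12.3200%

-12.3%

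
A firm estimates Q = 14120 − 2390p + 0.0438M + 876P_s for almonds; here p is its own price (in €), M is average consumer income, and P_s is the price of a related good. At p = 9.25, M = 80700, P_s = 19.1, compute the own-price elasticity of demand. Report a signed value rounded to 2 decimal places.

At the given values, Q = 14120 − 2390(9.25) + 0.0438(80700) + 876(19.1) = 12278.76.
∂Q/∂p = −2390.
E = (-2390) × (9.25/12278.76) = -1.8004…

-1.80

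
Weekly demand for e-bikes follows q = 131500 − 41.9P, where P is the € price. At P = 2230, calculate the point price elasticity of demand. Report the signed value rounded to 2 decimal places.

-2.45

dq/dP = −41.9. At P = 2230, q = 131500 − 41.9(2230) = 38063.
Ed = (dq/dP)·(P/q) = −41.9 × (2230/38063) = -2.4547…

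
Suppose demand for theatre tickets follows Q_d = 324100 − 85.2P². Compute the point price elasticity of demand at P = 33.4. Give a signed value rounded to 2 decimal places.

dQ_d/dP = −2·85.2·P = -5691.36. At P = 33.4, Q_d = 229054.288.
Ed = (dQ_d/dP)·(P/Q_d) = (-5691.36) × (33.4/229054.288) = -0.8298…

-0.83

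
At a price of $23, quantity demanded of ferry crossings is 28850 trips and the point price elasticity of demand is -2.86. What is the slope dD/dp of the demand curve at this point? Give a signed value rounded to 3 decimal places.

-3587.435

Ed = (dD/dp)·(p/D) ⇒ dD/dp = Ed·D/p = (-2.86)·28850/23 = -3587.43478…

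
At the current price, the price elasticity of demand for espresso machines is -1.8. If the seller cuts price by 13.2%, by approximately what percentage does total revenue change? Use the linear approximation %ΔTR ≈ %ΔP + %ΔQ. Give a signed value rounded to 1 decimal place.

%ΔQ ≈ Ed × %ΔP = (-1.8) × (-13.2%) = +23.7600%
%ΔTR ≈ %ΔP + %ΔQ = (-13.2%) + (+23.7600%) = +10.5600%

+10.6%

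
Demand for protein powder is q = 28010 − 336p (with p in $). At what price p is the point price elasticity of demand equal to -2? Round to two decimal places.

55.58

Ed = −336p/(28010 − 336p). Set this equal to -2:
336p = 2·(28010 − 336p) ⇒ 336p(1 + 2) = 2·28010
p = 2·28010 / (336·3) = 55.5753…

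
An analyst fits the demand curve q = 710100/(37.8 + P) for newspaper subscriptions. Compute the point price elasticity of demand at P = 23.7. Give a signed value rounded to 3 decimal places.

-0.385

dq/dP = −710100/(37.8 + P)² = -187.745. At P = 23.7, q = 11546.3.
Ed = (dq/dP)·(P/q) = (-187.745) × (23.7/11546.3) = -0.38536…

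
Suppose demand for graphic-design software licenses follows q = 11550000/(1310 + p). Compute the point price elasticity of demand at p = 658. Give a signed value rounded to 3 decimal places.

dq/dp = −11550000/(1310 + p)² = -2.98217. At p = 658, q = 5868.9.
Ed = (dq/dp)·(p/q) = (-2.98217) × (658/5868.9) = -0.33434…

-0.334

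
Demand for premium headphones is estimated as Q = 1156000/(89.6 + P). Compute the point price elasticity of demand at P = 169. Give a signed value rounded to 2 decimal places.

-0.65

dQ/dP = −1156000/(89.6 + P)² = -17.2863. At P = 169, Q = 4470.22.
Ed = (dQ/dP)·(P/Q) = (-17.2863) × (169/4470.22) = -0.6535…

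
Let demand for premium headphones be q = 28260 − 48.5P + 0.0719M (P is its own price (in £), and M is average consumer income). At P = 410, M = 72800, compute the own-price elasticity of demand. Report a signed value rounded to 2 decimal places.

-1.46

At the given values, q = 28260 − 48.5(410) + 0.0719(72800) = 13609.32.
∂q/∂P = −48.5.
E = (-48.5) × (410/13609.32) = -1.4611…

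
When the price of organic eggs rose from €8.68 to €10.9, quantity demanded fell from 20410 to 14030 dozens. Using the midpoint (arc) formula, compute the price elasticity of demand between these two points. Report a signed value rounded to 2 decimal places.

-1.63

%ΔQ = (14030 − 20410) / [(20410 + 14030)/2] = -6380/17220 = -0.370499…
%ΔP = (10.9 − 8.68) / [(8.68 + 10.9)/2] = 2.22/9.79 = 0.226762…
Arc Ed = %ΔQ / %ΔP = (-6380/17220) / (2.22/9.79) = -1.6338…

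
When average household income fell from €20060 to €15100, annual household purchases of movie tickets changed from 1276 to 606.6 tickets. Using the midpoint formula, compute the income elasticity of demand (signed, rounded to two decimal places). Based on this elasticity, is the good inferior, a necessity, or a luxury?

2.52; luxury

%ΔQ = (606.6 − 1276)/[( 1276 + 606.6)/2] = -669.4/941.3 = -0.711144…
%ΔIncome = (15100 − 20060)/[( 20060 + 15100)/2] = -4960/17580 = -0.282138…
E_income = (-669.4/941.3) / (-4960/17580) = 2.5205…
E_income > 1 ⇒ normal good, luxury.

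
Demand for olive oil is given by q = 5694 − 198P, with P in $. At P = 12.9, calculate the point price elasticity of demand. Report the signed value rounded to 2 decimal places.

-0.81

dq/dP = −198. At P = 12.9, q = 5694 − 198(12.9) = 3139.8.
Ed = (dq/dP)·(P/q) = −198 × (12.9/3139.8) = -0.8134…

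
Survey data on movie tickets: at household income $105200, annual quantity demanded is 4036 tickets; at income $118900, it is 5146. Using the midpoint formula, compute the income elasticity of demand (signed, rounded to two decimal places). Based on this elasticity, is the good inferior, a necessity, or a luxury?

1.98; luxury

%ΔQ = (5146 − 4036)/[( 4036 + 5146)/2] = 1110/4591 = 0.241777…
%ΔIncome = (118900 − 105200)/[( 105200 + 118900)/2] = 13700/112050 = 0.122266…
E_income = (1110/4591) / (13700/112050) = 1.9774…
E_income > 1 ⇒ normal good, luxury.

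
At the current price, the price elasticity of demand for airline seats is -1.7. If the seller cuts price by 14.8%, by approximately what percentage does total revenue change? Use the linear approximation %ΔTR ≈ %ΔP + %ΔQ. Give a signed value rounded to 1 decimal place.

+10.4%

%ΔQ ≈ Ed × %ΔP = (-1.7) × (-14.8%) = +25.1600%
%ΔTR ≈ %ΔP + %ΔQ = (-14.8%) + (+25.1600%) = +10.3600%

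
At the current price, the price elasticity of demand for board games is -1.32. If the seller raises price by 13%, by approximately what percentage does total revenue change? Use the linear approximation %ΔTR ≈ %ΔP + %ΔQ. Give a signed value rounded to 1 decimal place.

%ΔQ ≈ Ed × %ΔP = (-1.32) × (+13%) = -17.1600%
%ΔTR ≈ %ΔP + %ΔQ = (+13%) + (-17.1600%) = -4.1600%

-4.2%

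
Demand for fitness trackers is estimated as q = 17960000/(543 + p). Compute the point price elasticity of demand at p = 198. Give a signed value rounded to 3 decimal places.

dq/dp = −17960000/(543 + p)² = -32.7092. At p = 198, q = 24237.5.
Ed = (dq/dp)·(p/q) = (-32.7092) × (198/24237.5) = -0.26720…

-0.267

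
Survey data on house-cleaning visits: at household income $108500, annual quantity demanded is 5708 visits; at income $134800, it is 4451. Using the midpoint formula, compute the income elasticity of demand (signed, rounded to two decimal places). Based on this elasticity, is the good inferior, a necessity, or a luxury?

%ΔQ = (4451 − 5708)/[( 5708 + 4451)/2] = -1257/5079.5 = -0.247465…
%ΔIncome = (134800 − 108500)/[( 108500 + 134800)/2] = 26300/121650 = 0.216193…
E_income = (-1257/5079.5) / (26300/121650) = -1.1446…
E_income < 0 ⇒ inferior good.

-1.14; inferior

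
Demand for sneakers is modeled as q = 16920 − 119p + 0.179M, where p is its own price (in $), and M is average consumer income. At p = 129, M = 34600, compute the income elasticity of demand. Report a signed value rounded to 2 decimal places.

At the given values, q = 16920 − 119(129) + 0.179(34600) = 7762.4.
∂q/∂M = 0.179.
E = (0.179) × (34600/7762.4) = 0.7978…

0.80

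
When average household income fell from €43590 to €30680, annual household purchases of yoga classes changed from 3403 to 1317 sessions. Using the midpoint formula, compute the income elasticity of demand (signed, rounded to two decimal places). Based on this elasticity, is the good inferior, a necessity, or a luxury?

2.54; luxury

%ΔQ = (1317 − 3403)/[( 3403 + 1317)/2] = -2086/2360 = -0.883898…
%ΔIncome = (30680 − 43590)/[( 43590 + 30680)/2] = -12910/37135 = -0.347650…
E_income = (-2086/2360) / (-12910/37135) = 2.5424…
E_income > 1 ⇒ normal good, luxury.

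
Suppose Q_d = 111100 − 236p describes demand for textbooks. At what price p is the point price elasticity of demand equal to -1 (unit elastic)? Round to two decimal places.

Ed = −236p/(111100 − 236p). Set this equal to -1:
236p = 1·(111100 − 236p) ⇒ 236p(1 + 1) = 1·111100
p = 1·111100 / (236·2) = 235.3813…

235.38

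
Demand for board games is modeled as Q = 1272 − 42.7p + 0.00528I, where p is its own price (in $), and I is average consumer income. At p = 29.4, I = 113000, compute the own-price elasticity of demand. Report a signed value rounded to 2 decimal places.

At the given values, Q = 1272 − 42.7(29.4) + 0.00528(113000) = 613.26.
∂Q/∂p = −42.7.
E = (-42.7) × (29.4/613.26) = -2.0470…

-2.05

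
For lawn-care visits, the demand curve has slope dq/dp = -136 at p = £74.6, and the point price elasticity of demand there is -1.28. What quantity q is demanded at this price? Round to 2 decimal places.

7926.25

Ed = (dq/dp)·(p/q) ⇒ q = (dq/dp)·p/Ed = (-136)·74.6/(-1.28) = 7926.25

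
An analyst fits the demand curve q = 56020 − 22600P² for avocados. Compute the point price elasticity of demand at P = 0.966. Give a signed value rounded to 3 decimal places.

dq/dP = −2·22600·P = -43663.2. At P = 0.966, q = 34930.6744.
Ed = (dq/dP)·(P/q) = (-43663.2) × (0.966/34930.6744) = -1.20749…

-1.207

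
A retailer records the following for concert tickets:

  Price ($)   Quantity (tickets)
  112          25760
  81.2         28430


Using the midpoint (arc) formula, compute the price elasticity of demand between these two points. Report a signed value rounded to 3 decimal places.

%ΔQ = (28430 − 25760) / [(25760 + 28430)/2] = 2670/27095 = 0.098542…
%ΔP = (81.2 − 112) / [(112 + 81.2)/2] = -30.8/96.6 = -0.318840…
Arc Ed = %ΔQ / %ΔP = (2670/27095) / (-30.8/96.6) = -0.30906…

-0.309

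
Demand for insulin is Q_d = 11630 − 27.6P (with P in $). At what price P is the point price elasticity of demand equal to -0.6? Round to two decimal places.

158.02

Ed = −27.6P/(11630 − 27.6P). Set this equal to -0.6:
27.6P = 0.6·(11630 − 27.6P) ⇒ 27.6P(1 + 0.6) = 0.6·11630
P = 0.6·11630 / (27.6·1.6) = 158.0163…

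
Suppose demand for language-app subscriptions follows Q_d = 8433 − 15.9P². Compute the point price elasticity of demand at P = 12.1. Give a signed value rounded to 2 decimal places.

-0.76

dQ_d/dP = −2·15.9·P = -384.78. At P = 12.1, Q_d = 6105.081.
Ed = (dQ_d/dP)·(P/Q_d) = (-384.78) × (12.1/6105.081) = -0.7626…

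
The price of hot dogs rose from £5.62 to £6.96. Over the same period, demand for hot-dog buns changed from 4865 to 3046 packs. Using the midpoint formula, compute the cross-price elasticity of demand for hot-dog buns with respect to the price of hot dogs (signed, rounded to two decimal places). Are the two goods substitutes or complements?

-2.16; complements

%ΔQ_{hot-dog buns} = (3046 − 4865)/avg = -1819/3955.5 = -0.459866…
%ΔP_{hot dogs} = (6.96 − 5.62)/avg = 1.34/6.29 = 0.213036…
E_cross = (-1819/3955.5) / (1.34/6.29) = -2.1586…
E_cross < 0 ⇒ the goods are complements.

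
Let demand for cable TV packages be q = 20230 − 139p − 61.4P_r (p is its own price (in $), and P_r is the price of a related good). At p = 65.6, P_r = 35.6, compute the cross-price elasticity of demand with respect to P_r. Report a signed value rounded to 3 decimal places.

At the given values, q = 20230 − 139(65.6) − 61.4(35.6) = 8925.76.
∂q/∂P_r = -61.4.
E = (-61.4) × (35.6/8925.76) = -0.24489…

-0.245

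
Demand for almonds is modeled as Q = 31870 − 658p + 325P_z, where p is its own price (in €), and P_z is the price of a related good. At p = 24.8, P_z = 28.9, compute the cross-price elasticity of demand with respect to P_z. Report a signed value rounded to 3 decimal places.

At the given values, Q = 31870 − 658(24.8) + 325(28.9) = 24944.1.
∂Q/∂P_z = 325.
E = (325) × (28.9/24944.1) = 0.37654…

0.377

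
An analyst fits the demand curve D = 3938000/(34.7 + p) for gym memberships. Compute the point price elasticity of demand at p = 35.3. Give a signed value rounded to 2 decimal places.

-0.50

dD/dp = −3938000/(34.7 + p)² = -803.673. At p = 35.3, D = 56257.1.
Ed = (dD/dp)·(p/D) = (-803.673) × (35.3/56257.1) = -0.5042…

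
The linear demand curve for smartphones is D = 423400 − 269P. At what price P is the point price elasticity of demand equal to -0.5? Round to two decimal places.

Ed = −269P/(423400 − 269P). Set this equal to -0.5:
269P = 0.5·(423400 − 269P) ⇒ 269P(1 + 0.5) = 0.5·423400
P = 0.5·423400 / (269·1.5) = 524.6592…

524.66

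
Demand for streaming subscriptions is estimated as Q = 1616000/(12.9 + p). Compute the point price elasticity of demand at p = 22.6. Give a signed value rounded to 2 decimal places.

-0.64

dQ/dp = −1616000/(12.9 + p)² = -1282.29. At p = 22.6, Q = 45521.1.
Ed = (dQ/dp)·(p/Q) = (-1282.29) × (22.6/45521.1) = -0.6366…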